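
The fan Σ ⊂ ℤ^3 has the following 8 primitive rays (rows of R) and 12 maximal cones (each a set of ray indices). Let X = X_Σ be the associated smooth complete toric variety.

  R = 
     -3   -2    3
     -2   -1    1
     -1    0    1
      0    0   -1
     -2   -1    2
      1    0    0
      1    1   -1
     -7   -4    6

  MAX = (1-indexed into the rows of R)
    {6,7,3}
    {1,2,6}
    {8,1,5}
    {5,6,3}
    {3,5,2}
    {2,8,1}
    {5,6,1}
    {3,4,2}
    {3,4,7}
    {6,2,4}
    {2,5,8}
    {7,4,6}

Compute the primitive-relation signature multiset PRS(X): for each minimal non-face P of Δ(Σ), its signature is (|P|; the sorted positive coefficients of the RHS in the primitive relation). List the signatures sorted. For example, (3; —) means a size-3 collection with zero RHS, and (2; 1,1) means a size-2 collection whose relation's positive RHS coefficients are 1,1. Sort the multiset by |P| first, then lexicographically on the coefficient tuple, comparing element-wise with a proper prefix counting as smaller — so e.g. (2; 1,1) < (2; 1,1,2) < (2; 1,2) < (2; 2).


14 collections generate NE(X_Σ); each relation:

  P = {1,7}:  v_{1} + v_{7} = v_{5} — sig = (2; 1)
  P = {4,5}:  v_{4} + v_{5} = v_{2} — sig = (2; 1)
  P = {5,7}:  v_{5} + v_{7} = v_{3} — sig = (2; 1)
  P = {2,7}:  v_{2} + v_{7} = v_{3} + v_{4} — sig = (2; 1,1)
  P = {1,4}:  v_{1} + v_{4} = 2·v_{2} + v_{6} — sig = (2; 1,2)
  P = {4,8}:  v_{4} + v_{8} = v_{1} + 2·v_{2} — sig = (2; 1,2)
  P = {7,8}:  v_{7} + v_{8} = v_{2} + 2·v_{5} — sig = (2; 1,2)
  P = {3,8}:  v_{3} + v_{8} = v_{2} + 3·v_{5} — sig = (2; 1,3)
  P = {1,3}:  v_{1} + v_{3} = 2·v_{5} — sig = (2; 2)
  P = {6,8}:  v_{6} + v_{8} = 2·v_{1} — sig = (2; 2)
  P = {3,4,6}:  v_{3} + v_{4} + v_{6} = 0 — sig = (3; —)
  P = {1,2,5}:  v_{1} + v_{2} + v_{5} = v_{8} — sig = (3; 1)
  P = {2,3,6}:  v_{2} + v_{3} + v_{6} = v_{5} — sig = (3; 1)
  P = {2,5,6}:  v_{2} + v_{5} + v_{6} = v_{1} — sig = (3; 1)

Sorted signature multiset PRS(X):
{ (2; 1) ×3,  (2; 1,1),  (2; 1,2) ×3,  (2; 1,3),  (2; 2) ×2,  (3; —),  (3; 1) ×3 }


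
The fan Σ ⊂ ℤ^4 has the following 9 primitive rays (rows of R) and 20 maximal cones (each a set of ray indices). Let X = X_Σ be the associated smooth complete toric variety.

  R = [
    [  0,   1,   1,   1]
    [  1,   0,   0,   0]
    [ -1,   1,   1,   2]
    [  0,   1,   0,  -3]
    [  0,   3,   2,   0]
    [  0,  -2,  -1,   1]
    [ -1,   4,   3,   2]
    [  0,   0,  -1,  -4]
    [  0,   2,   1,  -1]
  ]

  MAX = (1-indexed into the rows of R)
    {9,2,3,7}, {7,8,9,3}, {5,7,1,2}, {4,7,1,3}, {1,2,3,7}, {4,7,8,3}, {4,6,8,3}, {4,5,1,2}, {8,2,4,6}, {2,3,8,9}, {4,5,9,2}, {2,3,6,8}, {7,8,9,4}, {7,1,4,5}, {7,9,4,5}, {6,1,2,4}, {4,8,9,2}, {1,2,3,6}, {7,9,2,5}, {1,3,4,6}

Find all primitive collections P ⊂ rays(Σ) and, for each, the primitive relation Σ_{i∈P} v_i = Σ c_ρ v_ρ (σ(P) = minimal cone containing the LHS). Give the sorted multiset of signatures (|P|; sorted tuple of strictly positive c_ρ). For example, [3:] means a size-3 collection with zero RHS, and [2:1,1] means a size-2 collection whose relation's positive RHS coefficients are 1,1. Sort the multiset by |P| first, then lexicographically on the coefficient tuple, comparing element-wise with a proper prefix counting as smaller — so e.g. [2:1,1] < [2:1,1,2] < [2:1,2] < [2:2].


Δ(Σ) — 9 vertices, 11 min non-faces:

  {6,9}:  v_{6} + v_{9} = 0 ; sig = [2:]
  {1,8}:  v_{1} + v_{8} = v_{4} ; sig = [2:1]
  {1,9}:  v_{1} + v_{9} = v_{5} ; sig = [2:1]
  {3,5}:  v_{3} + v_{5} = v_{7} ; sig = [2:1]
  {5,6}:  v_{5} + v_{6} = v_{1} ; sig = [2:1]
  {5,8}:  v_{5} + v_{8} = v_{4} + v_{9} ; sig = [2:1,1]
  {6,7}:  v_{6} + v_{7} = v_{1} + v_{3} ; sig = [2:1,1]
  {2,3,4}:  v_{2} + v_{3} + v_{4} = v_{9} ; sig = [3:1]
  {2,4,7}:  v_{2} + v_{4} + v_{7} = v_{5} + v_{9} ; sig = [3:1,1]
  {3,4,9}:  v_{3} + v_{4} + v_{9} = v_{7} + v_{8} ; sig = [3:1,1]
  {2,7,8}:  v_{2} + v_{7} + v_{8} = 2·v_{9} ; sig = [3:2]

Hence PRS(X_Σ) =
[[2:], [2:1], [2:1], [2:1], [2:1], [2:1,1], [2:1,1], [3:1], [3:1,1], [3:1,1], [3:2]]


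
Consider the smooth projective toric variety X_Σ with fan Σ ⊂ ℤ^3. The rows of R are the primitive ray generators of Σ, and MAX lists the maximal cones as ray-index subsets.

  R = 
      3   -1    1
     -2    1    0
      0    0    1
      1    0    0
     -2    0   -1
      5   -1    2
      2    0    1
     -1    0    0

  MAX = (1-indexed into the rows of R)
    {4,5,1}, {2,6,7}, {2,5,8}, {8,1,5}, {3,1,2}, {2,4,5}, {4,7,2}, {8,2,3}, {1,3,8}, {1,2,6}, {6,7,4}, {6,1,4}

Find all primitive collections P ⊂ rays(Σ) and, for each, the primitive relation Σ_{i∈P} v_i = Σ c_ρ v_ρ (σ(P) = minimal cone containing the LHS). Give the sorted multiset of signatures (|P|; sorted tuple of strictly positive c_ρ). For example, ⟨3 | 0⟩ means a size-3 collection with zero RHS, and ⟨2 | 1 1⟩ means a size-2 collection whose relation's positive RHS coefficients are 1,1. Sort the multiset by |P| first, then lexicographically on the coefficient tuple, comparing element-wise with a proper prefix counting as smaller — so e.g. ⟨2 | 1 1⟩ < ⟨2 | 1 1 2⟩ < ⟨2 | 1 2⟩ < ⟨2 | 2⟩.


Minimal non-faces — 14 found among 8 rays, 12 max cones:

  {4,8}:  v_{4} + v_{8} = 0  →  sig = ⟨2 | 0⟩
  {5,7}:  v_{5} + v_{7} = 0  →  sig = ⟨2 | 0⟩
  {1,7}:  v_{1} + v_{7} = v_{6}  →  sig = ⟨2 | 1⟩
  {5,6}:  v_{5} + v_{6} = v_{1}  →  sig = ⟨2 | 1⟩
  {3,4}:  v_{3} + v_{4} = v_{1} + v_{2}  →  sig = ⟨2 | 1 1⟩
  {7,8}:  v_{7} + v_{8} = v_{1} + v_{2}  →  sig = ⟨2 | 1 1⟩
  {6,8}:  v_{6} + v_{8} = 2·v_{1} + v_{2}  →  sig = ⟨2 | 1 2⟩
  {3,5}:  v_{3} + v_{5} = 2·v_{8}  →  sig = ⟨2 | 2⟩
  {3,7}:  v_{3} + v_{7} = 2·v_{1} + 2·v_{2}  →  sig = ⟨2 | 2 2⟩
  {3,6}:  v_{3} + v_{6} = 3·v_{1} + 2·v_{2}  →  sig = ⟨2 | 2 3⟩
  {1,2,4}:  v_{1} + v_{2} + v_{4} = v_{7}  →  sig = ⟨3 | 1⟩
  {1,2,5}:  v_{1} + v_{2} + v_{5} = v_{8}  →  sig = ⟨3 | 1⟩
  {1,2,8}:  v_{1} + v_{2} + v_{8} = v_{3}  →  sig = ⟨3 | 1⟩
  {2,4,6}:  v_{2} + v_{4} + v_{6} = 2·v_{7}  →  sig = ⟨3 | 2⟩

Signatures (|P|; sorted positive RHS coefficients), sorted:
[⟨2 | 0⟩, ⟨2 | 0⟩, ⟨2 | 1⟩, ⟨2 | 1⟩, ⟨2 | 1 1⟩, ⟨2 | 1 1⟩, ⟨2 | 1 2⟩, ⟨2 | 2⟩, ⟨2 | 2 2⟩, ⟨2 | 2 3⟩, ⟨3 | 1⟩, ⟨3 | 1⟩, ⟨3 | 1⟩, ⟨3 | 2⟩]


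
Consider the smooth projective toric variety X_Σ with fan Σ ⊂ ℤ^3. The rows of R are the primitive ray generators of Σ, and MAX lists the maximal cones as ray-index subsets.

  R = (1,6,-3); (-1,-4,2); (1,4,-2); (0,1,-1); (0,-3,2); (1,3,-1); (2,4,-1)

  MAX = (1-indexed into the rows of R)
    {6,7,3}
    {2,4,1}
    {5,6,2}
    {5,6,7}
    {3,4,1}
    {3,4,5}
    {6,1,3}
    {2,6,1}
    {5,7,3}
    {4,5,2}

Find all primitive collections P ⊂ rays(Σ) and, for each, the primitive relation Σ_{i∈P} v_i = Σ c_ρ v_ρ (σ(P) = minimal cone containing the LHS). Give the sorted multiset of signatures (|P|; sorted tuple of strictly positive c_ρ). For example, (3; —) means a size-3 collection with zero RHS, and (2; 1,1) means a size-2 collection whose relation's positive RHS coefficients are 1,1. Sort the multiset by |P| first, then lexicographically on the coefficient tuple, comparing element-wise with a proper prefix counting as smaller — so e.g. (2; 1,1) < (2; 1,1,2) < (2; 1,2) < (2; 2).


Primitive collections (7):

  {2,3}:  v_{2} + v_{3} = 0  so sig = (2; —)
  {1,5}:  v_{1} + v_{5} = v_{6}  so sig = (2; 1)
  {4,6}:  v_{4} + v_{6} = v_{3}  so sig = (2; 1)
  {2,7}:  v_{2} + v_{7} = v_{5} + v_{6}  so sig = (2; 1,1)
  {1,7}:  v_{1} + v_{7} = v_{3} + 2·v_{6}  so sig = (2; 1,2)
  {4,7}:  v_{4} + v_{7} = 2·v_{3} + v_{5}  so sig = (2; 1,2)
  {3,5,6}:  v_{3} + v_{5} + v_{6} = v_{7}  so sig = (3; 1)

Signatures (|P|; sorted positive RHS coefficients), sorted:
[(2; —), (2; 1), (2; 1), (2; 1,1), (2; 1,2), (2; 1,2), (3; 1)]


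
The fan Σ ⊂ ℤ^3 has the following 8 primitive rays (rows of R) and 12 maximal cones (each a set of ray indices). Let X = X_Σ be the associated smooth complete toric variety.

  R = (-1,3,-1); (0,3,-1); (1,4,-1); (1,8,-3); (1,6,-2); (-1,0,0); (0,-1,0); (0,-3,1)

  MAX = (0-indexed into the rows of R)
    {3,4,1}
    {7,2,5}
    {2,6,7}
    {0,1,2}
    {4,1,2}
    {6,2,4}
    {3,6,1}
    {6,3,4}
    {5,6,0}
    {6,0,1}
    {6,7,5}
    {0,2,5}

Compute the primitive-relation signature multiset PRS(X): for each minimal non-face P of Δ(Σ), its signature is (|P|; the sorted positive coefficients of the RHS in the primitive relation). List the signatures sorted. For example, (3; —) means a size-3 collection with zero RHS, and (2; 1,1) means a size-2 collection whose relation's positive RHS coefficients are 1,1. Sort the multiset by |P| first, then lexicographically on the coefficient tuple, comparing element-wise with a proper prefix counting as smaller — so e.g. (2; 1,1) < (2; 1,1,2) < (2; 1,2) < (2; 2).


|primitive collections| = 14. Relations:

  P={1,7}:  v_{1} + v_{7} = 0 ; sig = (2; —)
  P={0,7}:  v_{0} + v_{7} = v_{5} ; sig = (2; 1)
  P={1,5}:  v_{1} + v_{5} = v_{0} ; sig = (2; 1)
  P={3,7}:  v_{3} + v_{7} = v_{4} + v_{6} ; sig = (2; 1,1)
  P={4,7}:  v_{4} + v_{7} = v_{2} + v_{6} ; sig = (2; 1,1)
  P={3,5}:  v_{3} + v_{5} = 3·v_{1} + v_{6} ; sig = (2; 1,3)
  P={0,3}:  v_{0} + v_{3} = 4·v_{1} + v_{6} ; sig = (2; 1,4)
  P={2,3}:  v_{2} + v_{3} = 2·v_{4} ; sig = (2; 2)
  P={4,5}:  v_{4} + v_{5} = 2·v_{1} ; sig = (2; 2)
  P={0,4}:  v_{0} + v_{4} = 3·v_{1} ; sig = (2; 3)
  P={1,2,6}:  v_{1} + v_{2} + v_{6} = v_{4} ; sig = (3; 1)
  P={1,4,6}:  v_{1} + v_{4} + v_{6} = v_{3} ; sig = (3; 1)
  P={2,5,6}:  v_{2} + v_{5} + v_{6} = v_{1} ; sig = (3; 1)
  P={0,2,6}:  v_{0} + v_{2} + v_{6} = 2·v_{1} ; sig = (3; 2)

so the primitive-relation signature multiset is
    |P|=2: 10 collections, coeffs (), (1), (1), (1,1), (1,1), (1,3), (1,4), (2), (2), (3)
    |P|=3: 4 collections, coeffs (1), (1), (1), (2)


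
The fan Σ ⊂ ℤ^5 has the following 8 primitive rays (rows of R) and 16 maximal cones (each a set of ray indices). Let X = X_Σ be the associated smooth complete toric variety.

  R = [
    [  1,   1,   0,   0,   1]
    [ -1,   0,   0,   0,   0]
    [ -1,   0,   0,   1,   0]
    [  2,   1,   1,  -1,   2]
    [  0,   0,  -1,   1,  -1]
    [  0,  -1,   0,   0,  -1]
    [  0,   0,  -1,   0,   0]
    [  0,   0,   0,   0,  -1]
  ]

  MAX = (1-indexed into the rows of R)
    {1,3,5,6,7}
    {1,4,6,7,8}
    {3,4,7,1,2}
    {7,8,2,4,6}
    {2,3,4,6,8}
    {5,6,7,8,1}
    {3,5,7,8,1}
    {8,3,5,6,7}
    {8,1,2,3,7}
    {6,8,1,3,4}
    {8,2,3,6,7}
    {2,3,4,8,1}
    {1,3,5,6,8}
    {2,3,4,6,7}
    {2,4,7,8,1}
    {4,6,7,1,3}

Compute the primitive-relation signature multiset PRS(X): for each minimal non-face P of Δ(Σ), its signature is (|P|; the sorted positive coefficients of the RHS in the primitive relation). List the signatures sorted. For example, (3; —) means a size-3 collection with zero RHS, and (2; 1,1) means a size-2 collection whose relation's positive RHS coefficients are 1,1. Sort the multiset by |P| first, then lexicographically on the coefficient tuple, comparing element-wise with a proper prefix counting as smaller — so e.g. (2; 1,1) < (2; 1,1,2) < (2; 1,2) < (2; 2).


Primitive collections (5):

  P={2,5}:  v_{2} + v_{5} = v_{3} + v_{7} + v_{8}  ⇒ sig = (2; 1,1,1)
  P={4,5}:  v_{4} + v_{5} = 2·v_{1} + v_{6}  ⇒ sig = (2; 1,2)
  P={1,2,6}:  v_{1} + v_{2} + v_{6} = 0  ⇒ sig = (3; —)
  P={3,4,7,8}:  v_{3} + v_{4} + v_{7} + v_{8} = v_{1}  ⇒ sig = (4; 1)
  P={1,3,6,7,8}:  v_{1} + v_{3} + v_{6} + v_{7} + v_{8} = v_{5}  ⇒ sig = (5; 1)

Hence PRS(X_Σ) =
{ (2; 1,1,1),  (2; 1,2),  (3; —),  (4; 1),  (5; 1) }


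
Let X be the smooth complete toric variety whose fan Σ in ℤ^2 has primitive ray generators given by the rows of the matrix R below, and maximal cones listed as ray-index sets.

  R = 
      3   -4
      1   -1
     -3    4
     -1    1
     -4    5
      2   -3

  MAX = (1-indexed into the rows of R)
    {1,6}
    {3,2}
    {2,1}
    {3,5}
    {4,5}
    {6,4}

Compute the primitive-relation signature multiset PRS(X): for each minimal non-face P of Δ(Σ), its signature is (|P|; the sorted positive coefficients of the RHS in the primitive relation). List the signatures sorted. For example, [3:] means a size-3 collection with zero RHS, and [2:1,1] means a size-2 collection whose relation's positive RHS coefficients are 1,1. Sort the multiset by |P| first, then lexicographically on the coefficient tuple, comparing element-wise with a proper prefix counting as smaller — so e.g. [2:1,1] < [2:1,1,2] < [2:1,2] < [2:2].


9 collections generate NE(X_Σ); each relation:

  P={1,3}:  v_{1} + v_{3} = 0 ; sig = [2:]
  P={2,4}:  v_{2} + v_{4} = 0 ; sig = [2:]
  P={1,4}:  v_{1} + v_{4} = v_{6} ; sig = [2:1]
  P={1,5}:  v_{1} + v_{5} = v_{4} ; sig = [2:1]
  P={2,5}:  v_{2} + v_{5} = v_{3} ; sig = [2:1]
  P={2,6}:  v_{2} + v_{6} = v_{1} ; sig = [2:1]
  P={3,4}:  v_{3} + v_{4} = v_{5} ; sig = [2:1]
  P={3,6}:  v_{3} + v_{6} = v_{4} ; sig = [2:1]
  P={5,6}:  v_{5} + v_{6} = 2·v_{4} ; sig = [2:2]

so the primitive-relation signature multiset is
    |P|=2: 9 collections, coeffs (), (), (1), (1), (1), (1), (1), (1), (2)


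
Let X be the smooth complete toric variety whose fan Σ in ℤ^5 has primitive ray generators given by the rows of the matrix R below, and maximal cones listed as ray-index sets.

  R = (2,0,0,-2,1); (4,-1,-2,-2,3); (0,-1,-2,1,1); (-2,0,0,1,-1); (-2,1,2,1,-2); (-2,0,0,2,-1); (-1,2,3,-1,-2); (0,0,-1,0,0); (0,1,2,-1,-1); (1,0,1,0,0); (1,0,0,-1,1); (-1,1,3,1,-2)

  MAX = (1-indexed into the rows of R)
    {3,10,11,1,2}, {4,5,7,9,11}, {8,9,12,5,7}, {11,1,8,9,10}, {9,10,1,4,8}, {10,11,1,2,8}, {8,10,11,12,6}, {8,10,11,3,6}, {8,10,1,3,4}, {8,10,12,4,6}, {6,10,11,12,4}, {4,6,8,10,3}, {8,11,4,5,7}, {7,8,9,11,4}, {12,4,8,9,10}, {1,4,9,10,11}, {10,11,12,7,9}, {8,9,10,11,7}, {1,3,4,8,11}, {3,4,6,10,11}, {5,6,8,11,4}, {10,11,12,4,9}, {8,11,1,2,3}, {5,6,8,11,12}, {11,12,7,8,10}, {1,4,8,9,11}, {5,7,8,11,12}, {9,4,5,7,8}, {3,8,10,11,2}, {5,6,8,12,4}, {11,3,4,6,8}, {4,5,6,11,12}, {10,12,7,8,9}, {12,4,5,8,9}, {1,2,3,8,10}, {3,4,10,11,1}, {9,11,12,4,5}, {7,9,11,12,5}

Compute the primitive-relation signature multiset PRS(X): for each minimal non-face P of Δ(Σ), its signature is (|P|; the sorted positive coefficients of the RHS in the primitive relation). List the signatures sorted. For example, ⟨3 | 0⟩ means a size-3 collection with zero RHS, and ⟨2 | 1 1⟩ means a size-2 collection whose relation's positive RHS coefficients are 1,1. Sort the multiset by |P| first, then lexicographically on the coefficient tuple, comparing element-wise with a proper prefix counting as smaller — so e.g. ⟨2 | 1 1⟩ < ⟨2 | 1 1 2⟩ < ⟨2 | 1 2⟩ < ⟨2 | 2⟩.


Σ has 24 primitive collections:

  {1,6}:  v_{1} + v_{6} = 0  →  sig = ⟨2 | 0⟩
  {3,9}:  v_{3} + v_{9} = 0  →  sig = ⟨2 | 0⟩
  {1,5}:  v_{1} + v_{5} = v_{9}  →  sig = ⟨2 | 1⟩
  {3,5}:  v_{3} + v_{5} = v_{6}  →  sig = ⟨2 | 1⟩
  {5,10}:  v_{5} + v_{10} = v_{12}  →  sig = ⟨2 | 1⟩
  {6,9}:  v_{6} + v_{9} = v_{5}  →  sig = ⟨2 | 1⟩
  {1,12}:  v_{1} + v_{12} = v_{9} + v_{10}  →  sig = ⟨2 | 1 1⟩
  {2,4}:  v_{2} + v_{4} = v_{1} + v_{3}  →  sig = ⟨2 | 1 1⟩
  {3,12}:  v_{3} + v_{12} = v_{6} + v_{10}  →  sig = ⟨2 | 1 1⟩
  {2,5}:  v_{2} + v_{5} = v_{8} + v_{10} + v_{11}  →  sig = ⟨2 | 1 1 1⟩
  {3,7}:  v_{3} + v_{7} = v_{5} + v_{8} + v_{11}  →  sig = ⟨2 | 1 1 1⟩
  {2,6}:  v_{2} + v_{6} = v_{3} + v_{8} + v_{10} + v_{11}  →  sig = ⟨2 | 1 1 1 1⟩
  {2,9}:  v_{2} + v_{9} = v_{1} + v_{8} + v_{10} + v_{11}  →  sig = ⟨2 | 1 1 1 1⟩
  {1,7}:  v_{1} + v_{7} = v_{8} + 2·v_{9} + v_{11}  →  sig = ⟨2 | 1 1 2⟩
  {2,12}:  v_{2} + v_{12} = v_{8} + 2·v_{10} + v_{11}  →  sig = ⟨2 | 1 1 2⟩
  {6,7}:  v_{6} + v_{7} = 2·v_{5} + v_{8} + v_{11}  →  sig = ⟨2 | 1 1 2⟩
  {2,7}:  v_{2} + v_{7} = 2·v_{8} + v_{9} + v_{10} + 2·v_{11}  →  sig = ⟨2 | 1 1 2 2⟩
  {4,7,10}:  v_{4} + v_{7} + v_{10} = v_{5} + v_{9}  →  sig = ⟨3 | 1 1⟩
  {4,7,12}:  v_{4} + v_{7} + v_{12} = 2·v_{5} + v_{9}  →  sig = ⟨3 | 1 2⟩
  {4,8,10,11}:  v_{4} + v_{8} + v_{10} + v_{11} = 0  →  sig = ⟨4 | 0⟩
  {4,8,11,12}:  v_{4} + v_{8} + v_{11} + v_{12} = v_{5}  →  sig = ⟨4 | 1⟩
  {5,8,9,11}:  v_{5} + v_{8} + v_{9} + v_{11} = v_{7}  →  sig = ⟨4 | 1⟩
  {8,9,11,12}:  v_{8} + v_{9} + v_{11} + v_{12} = v_{7} + v_{10}  →  sig = ⟨4 | 1 1⟩
  {1,3,8,10,11}:  v_{1} + v_{3} + v_{8} + v_{10} + v_{11} = v_{2}  →  sig = ⟨5 | 1⟩

Signatures (|P|; sorted positive RHS coefficients), sorted:
[⟨2 | 0⟩, ⟨2 | 0⟩, ⟨2 | 1⟩, ⟨2 | 1⟩, ⟨2 | 1⟩, ⟨2 | 1⟩, ⟨2 | 1 1⟩, ⟨2 | 1 1⟩, ⟨2 | 1 1⟩, ⟨2 | 1 1 1⟩, ⟨2 | 1 1 1⟩, ⟨2 | 1 1 1 1⟩, ⟨2 | 1 1 1 1⟩, ⟨2 | 1 1 2⟩, ⟨2 | 1 1 2⟩, ⟨2 | 1 1 2⟩, ⟨2 | 1 1 2 2⟩, ⟨3 | 1 1⟩, ⟨3 | 1 2⟩, ⟨4 | 0⟩, ⟨4 | 1⟩, ⟨4 | 1⟩, ⟨4 | 1 1⟩, ⟨5 | 1⟩]


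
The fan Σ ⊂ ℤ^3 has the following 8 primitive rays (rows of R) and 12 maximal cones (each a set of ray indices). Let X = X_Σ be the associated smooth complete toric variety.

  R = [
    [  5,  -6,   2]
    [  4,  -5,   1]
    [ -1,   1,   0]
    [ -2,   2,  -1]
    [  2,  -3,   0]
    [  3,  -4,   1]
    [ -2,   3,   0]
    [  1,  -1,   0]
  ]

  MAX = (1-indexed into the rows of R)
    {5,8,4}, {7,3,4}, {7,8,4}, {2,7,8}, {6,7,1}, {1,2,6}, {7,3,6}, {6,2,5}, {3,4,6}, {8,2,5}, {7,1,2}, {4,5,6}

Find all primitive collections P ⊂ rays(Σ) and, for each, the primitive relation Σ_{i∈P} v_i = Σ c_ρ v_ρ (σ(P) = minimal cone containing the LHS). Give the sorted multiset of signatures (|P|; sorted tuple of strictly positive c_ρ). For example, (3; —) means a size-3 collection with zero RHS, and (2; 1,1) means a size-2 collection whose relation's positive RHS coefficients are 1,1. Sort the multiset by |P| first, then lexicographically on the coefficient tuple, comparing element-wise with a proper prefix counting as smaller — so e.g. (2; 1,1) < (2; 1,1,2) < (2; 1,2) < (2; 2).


Σ has 12 primitive collections:

  P={3,8}:  v_{3} + v_{8} = 0  so sig = (2; —)
  P={5,7}:  v_{5} + v_{7} = 0  so sig = (2; —)
  P={1,4}:  v_{1} + v_{4} = v_{6}  so sig = (2; 1)
  P={2,3}:  v_{2} + v_{3} = v_{6}  so sig = (2; 1)
  P={2,4}:  v_{2} + v_{4} = v_{5}  so sig = (2; 1)
  P={6,8}:  v_{6} + v_{8} = v_{2}  so sig = (2; 1)
  P={1,5}:  v_{1} + v_{5} = v_{2} + v_{6}  so sig = (2; 1,1)
  P={3,5}:  v_{3} + v_{5} = v_{4} + v_{6}  so sig = (2; 1,1)
  P={1,3}:  v_{1} + v_{3} = 2·v_{6} + v_{7}  so sig = (2; 1,2)
  P={1,8}:  v_{1} + v_{8} = 2·v_{2} + v_{7}  so sig = (2; 1,2)
  P={2,6,7}:  v_{2} + v_{6} + v_{7} = v_{1}  so sig = (3; 1)
  P={4,6,7}:  v_{4} + v_{6} + v_{7} = v_{3}  so sig = (3; 1)

Hence PRS(X_Σ) =
[(2; —), (2; —), (2; 1), (2; 1), (2; 1), (2; 1), (2; 1,1), (2; 1,1), (2; 1,2), (2; 1,2), (3; 1), (3; 1)]


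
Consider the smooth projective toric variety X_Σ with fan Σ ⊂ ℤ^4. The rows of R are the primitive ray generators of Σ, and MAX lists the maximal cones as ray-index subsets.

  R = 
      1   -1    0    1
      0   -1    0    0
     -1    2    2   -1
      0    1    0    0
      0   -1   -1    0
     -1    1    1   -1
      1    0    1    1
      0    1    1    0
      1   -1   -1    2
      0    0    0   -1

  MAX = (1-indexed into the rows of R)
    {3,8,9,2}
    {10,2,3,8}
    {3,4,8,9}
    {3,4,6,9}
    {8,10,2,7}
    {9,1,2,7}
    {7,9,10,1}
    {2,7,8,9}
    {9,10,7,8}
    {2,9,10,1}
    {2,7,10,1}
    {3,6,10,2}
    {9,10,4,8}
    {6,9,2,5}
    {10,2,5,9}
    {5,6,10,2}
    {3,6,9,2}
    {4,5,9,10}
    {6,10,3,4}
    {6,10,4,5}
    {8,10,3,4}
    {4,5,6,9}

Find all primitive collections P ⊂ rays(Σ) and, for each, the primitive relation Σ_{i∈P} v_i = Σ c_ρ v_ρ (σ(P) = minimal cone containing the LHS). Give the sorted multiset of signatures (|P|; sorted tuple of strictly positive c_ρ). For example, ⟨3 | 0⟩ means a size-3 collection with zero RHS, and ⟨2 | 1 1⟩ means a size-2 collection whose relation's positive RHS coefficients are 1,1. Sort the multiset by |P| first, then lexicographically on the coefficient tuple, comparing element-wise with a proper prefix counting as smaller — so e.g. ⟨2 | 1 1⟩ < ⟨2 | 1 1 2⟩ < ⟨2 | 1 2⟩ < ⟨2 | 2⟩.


Σ has 17 primitive collections:

  • {2,4}:  v_{2} + v_{4} = 0 ; sig = ⟨2 | 0⟩
  • {5,8}:  v_{5} + v_{8} = 0 ; sig = ⟨2 | 0⟩
  • {1,8}:  v_{1} + v_{8} = v_{7} ; sig = ⟨2 | 1⟩
  • {3,5}:  v_{3} + v_{5} = v_{6} ; sig = ⟨2 | 1⟩
  • {5,7}:  v_{5} + v_{7} = v_{1} ; sig = ⟨2 | 1⟩
  • {6,8}:  v_{6} + v_{8} = v_{3} ; sig = ⟨2 | 1⟩
  • {1,6}:  v_{1} + v_{6} = v_{2} + v_{8} ; sig = ⟨2 | 1 1⟩
  • {1,4}:  v_{1} + v_{4} = v_{8} + v_{9} + v_{10} ; sig = ⟨2 | 1 1 1⟩
  • {1,5}:  v_{1} + v_{5} = v_{2} + v_{9} + v_{10} ; sig = ⟨2 | 1 1 1⟩
  • {4,7}:  v_{4} + v_{7} = 2·v_{8} + v_{9} + v_{10} ; sig = ⟨2 | 1 1 2⟩
  • {1,3}:  v_{1} + v_{3} = v_{2} + 2·v_{8} ; sig = ⟨2 | 1 2⟩
  • {6,7}:  v_{6} + v_{7} = v_{2} + 2·v_{8} ; sig = ⟨2 | 1 2⟩
  • {3,7}:  v_{3} + v_{7} = v_{2} + 3·v_{8} ; sig = ⟨2 | 1 3⟩
  • {6,9,10}:  v_{6} + v_{9} + v_{10} = 0 ; sig = ⟨3 | 0⟩
  • {3,9,10}:  v_{3} + v_{9} + v_{10} = v_{8} ; sig = ⟨3 | 1⟩
  • {2,8,9,10}:  v_{2} + v_{8} + v_{9} + v_{10} = v_{1} ; sig = ⟨4 | 1⟩
  • {2,7,9,10}:  v_{2} + v_{7} + v_{9} + v_{10} = 2·v_{1} ; sig = ⟨4 | 2⟩

so the primitive-relation signature multiset is
    |P|=2: 13 collections, coeffs (), (), (1), (1), (1), (1), (1,1), (1,1,1), (1,1,1), (1,1,2), (1,2), (1,2), (1,3)
    |P|=3: 2 collections, coeffs (), (1)
    |P|=4: 2 collections, coeffs (1), (2)


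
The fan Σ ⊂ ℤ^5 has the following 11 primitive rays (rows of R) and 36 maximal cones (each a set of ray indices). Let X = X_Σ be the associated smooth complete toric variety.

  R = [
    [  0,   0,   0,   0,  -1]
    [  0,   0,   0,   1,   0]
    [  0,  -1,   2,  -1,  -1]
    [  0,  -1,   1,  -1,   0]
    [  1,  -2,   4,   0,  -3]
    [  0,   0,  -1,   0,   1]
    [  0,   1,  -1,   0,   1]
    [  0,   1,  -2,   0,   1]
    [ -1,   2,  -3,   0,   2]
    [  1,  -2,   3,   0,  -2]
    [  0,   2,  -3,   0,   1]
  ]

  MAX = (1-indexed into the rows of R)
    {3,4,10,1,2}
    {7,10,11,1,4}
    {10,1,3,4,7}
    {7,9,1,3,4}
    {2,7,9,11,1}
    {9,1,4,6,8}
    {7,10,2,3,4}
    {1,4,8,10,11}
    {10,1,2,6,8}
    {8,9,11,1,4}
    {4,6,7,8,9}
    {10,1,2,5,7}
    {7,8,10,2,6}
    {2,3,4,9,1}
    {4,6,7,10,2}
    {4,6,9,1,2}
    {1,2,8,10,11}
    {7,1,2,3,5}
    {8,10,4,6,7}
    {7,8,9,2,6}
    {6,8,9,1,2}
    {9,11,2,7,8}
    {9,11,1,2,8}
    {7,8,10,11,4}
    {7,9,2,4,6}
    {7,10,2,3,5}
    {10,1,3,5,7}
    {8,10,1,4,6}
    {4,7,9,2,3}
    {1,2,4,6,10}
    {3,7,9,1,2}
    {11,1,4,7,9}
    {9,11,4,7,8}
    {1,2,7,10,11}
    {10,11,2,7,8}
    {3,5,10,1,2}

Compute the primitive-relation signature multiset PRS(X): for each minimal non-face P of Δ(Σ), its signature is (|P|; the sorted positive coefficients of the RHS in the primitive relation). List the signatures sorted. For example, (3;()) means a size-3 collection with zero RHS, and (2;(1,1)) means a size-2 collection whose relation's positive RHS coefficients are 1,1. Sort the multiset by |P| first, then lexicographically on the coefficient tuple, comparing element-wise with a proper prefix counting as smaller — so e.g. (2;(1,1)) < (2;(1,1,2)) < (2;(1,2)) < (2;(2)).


Σ has 16 primitive collections:

  {9,10}:  v_{9} + v_{10} = 0  ⇒ sig = (2;())
  {3,6}:  v_{3} + v_{6} = v_{4}  ⇒ sig = (2;(1))
  {5,6}:  v_{5} + v_{6} = v_{10}  ⇒ sig = (2;(1))
  {4,5}:  v_{4} + v_{5} = v_{3} + v_{10}  ⇒ sig = (2;(1,1))
  {3,8}:  v_{3} + v_{8} = v_{1} + v_{4} + v_{7}  ⇒ sig = (2;(1,1,1))
  {5,8}:  v_{5} + v_{8} = v_{1} + v_{7} + v_{10}  ⇒ sig = (2;(1,1,1))
  {5,9}:  v_{5} + v_{9} = v_{1} + v_{2} + v_{3} + v_{7}  ⇒ sig = (2;(1,1,1,1))
  {3,11}:  v_{3} + v_{11} = 2·v_{1} + v_{4} + 2·v_{7}  ⇒ sig = (2;(1,2,2))
  {5,11}:  v_{5} + v_{11} = 2·v_{1} + 2·v_{7} + v_{10}  ⇒ sig = (2;(1,2,2))
  {6,11}:  v_{6} + v_{11} = 2·v_{8}  ⇒ sig = (2;(2))
  {1,6,7}:  v_{1} + v_{6} + v_{7} = v_{8}  ⇒ sig = (3;(1))
  {1,7,8}:  v_{1} + v_{7} + v_{8} = v_{11}  ⇒ sig = (3;(1))
  {2,4,8}:  v_{2} + v_{4} + v_{8} = v_{6}  ⇒ sig = (3;(1))
  {2,4,11}:  v_{2} + v_{4} + v_{11} = v_{8}  ⇒ sig = (3;(1))
  {1,2,4,7}:  v_{1} + v_{2} + v_{4} + v_{7} = 0  ⇒ sig = (4;())
  {1,2,3,7,10}:  v_{1} + v_{2} + v_{3} + v_{7} + v_{10} = v_{5}  ⇒ sig = (5;(1))

Signatures (|P|; sorted positive RHS coefficients), sorted:
    (2;())
    (2;(1))
    (2;(1))
    (2;(1,1))
    (2;(1,1,1))
    (2;(1,1,1))
    (2;(1,1,1,1))
    (2;(1,2,2))
    (2;(1,2,2))
    (2;(2))
    (3;(1))
    (3;(1))
    (3;(1))
    (3;(1))
    (4;())
    (5;(1))


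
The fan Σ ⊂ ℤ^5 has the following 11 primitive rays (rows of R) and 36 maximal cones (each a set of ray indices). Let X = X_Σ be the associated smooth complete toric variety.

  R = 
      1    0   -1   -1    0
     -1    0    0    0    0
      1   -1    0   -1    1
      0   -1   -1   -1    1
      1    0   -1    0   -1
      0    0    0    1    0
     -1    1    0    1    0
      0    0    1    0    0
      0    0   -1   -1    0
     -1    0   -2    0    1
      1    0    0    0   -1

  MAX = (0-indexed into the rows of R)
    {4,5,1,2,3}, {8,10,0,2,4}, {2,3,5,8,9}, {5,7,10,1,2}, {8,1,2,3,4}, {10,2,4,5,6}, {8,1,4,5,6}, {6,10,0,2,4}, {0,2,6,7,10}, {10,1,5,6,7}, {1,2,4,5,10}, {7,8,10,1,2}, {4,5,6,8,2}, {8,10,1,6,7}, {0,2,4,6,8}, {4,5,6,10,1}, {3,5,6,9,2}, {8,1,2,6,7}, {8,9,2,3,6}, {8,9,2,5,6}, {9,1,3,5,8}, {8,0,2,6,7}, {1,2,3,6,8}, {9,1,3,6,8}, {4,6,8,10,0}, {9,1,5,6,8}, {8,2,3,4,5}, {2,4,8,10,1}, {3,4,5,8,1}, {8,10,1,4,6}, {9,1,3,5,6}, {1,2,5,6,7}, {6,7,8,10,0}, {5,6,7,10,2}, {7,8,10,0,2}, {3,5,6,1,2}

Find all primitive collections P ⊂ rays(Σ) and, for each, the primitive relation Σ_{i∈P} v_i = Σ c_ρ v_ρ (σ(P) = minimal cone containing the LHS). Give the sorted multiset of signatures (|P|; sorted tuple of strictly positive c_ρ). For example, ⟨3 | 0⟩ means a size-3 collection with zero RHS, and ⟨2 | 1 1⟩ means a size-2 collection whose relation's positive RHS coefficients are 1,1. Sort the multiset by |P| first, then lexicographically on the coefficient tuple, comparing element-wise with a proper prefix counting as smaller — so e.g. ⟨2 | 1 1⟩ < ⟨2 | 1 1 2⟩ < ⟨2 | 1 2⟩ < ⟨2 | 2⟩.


|primitive collections| = 19. Relations:

  • {0,1}:  v_{0} + v_{1} = v_{8}  →  sig = ⟨2 | 1⟩
  • {4,7}:  v_{4} + v_{7} = v_{10}  →  sig = ⟨2 | 1⟩
  • {3,7}:  v_{3} + v_{7} = v_{1} + v_{2}  →  sig = ⟨2 | 1 1⟩
  • {7,9}:  v_{7} + v_{9} = v_{3} + v_{6}  →  sig = ⟨2 | 1 1⟩
  • {0,5}:  v_{0} + v_{5} = v_{2} + v_{4} + v_{6}  →  sig = ⟨2 | 1 1 1⟩
  • {3,10}:  v_{3} + v_{10} = v_{1} + v_{2} + v_{4}  →  sig = ⟨2 | 1 1 1⟩
  • {0,3}:  v_{0} + v_{3} = v_{2} + v_{5} + 2·v_{8}  →  sig = ⟨2 | 1 1 2⟩
  • {0,9}:  v_{0} + v_{9} = v_{2} + 2·v_{5} + v_{6} + 3·v_{8}  →  sig = ⟨2 | 1 1 2 3⟩
  • {9,10}:  v_{9} + v_{10} = 2·v_{5} + 2·v_{8}  →  sig = ⟨2 | 2 2⟩
  • {4,9}:  v_{4} + v_{9} = 3·v_{5} + 3·v_{8}  →  sig = ⟨2 | 3 3⟩
  • {5,7,8}:  v_{5} + v_{7} + v_{8} = 0  →  sig = ⟨3 | 0⟩
  • {5,8,10}:  v_{5} + v_{8} + v_{10} = v_{4}  →  sig = ⟨3 | 1⟩
  • {1,2,9}:  v_{1} + v_{2} + v_{9} = 2·v_{3} + v_{6}  →  sig = ⟨3 | 1 2⟩
  • {3,4,6}:  v_{3} + v_{4} + v_{6} = 2·v_{5} + 2·v_{8}  →  sig = ⟨3 | 2 2⟩
  • {1,2,6,10}:  v_{1} + v_{2} + v_{6} + v_{10} = 0  →  sig = ⟨4 | 0⟩
  • {1,2,5,8}:  v_{1} + v_{2} + v_{5} + v_{8} = v_{3}  →  sig = ⟨4 | 1⟩
  • {2,6,8,10}:  v_{2} + v_{6} + v_{8} + v_{10} = v_{0}  →  sig = ⟨4 | 1⟩
  • {3,5,6,8}:  v_{3} + v_{5} + v_{6} + v_{8} = v_{9}  →  sig = ⟨4 | 1⟩
  • {1,2,4,6}:  v_{1} + v_{2} + v_{4} + v_{6} = v_{5} + v_{8}  →  sig = ⟨4 | 1 1⟩

so the primitive-relation signature multiset is
{ ⟨2 | 1⟩ ×2,  ⟨2 | 1 1⟩ ×2,  ⟨2 | 1 1 1⟩ ×2,  ⟨2 | 1 1 2⟩,  ⟨2 | 1 1 2 3⟩,  ⟨2 | 2 2⟩,  ⟨2 | 3 3⟩,  ⟨3 | 0⟩,  ⟨3 | 1⟩,  ⟨3 | 1 2⟩,  ⟨3 | 2 2⟩,  ⟨4 | 0⟩,  ⟨4 | 1⟩ ×3,  ⟨4 | 1 1⟩ }


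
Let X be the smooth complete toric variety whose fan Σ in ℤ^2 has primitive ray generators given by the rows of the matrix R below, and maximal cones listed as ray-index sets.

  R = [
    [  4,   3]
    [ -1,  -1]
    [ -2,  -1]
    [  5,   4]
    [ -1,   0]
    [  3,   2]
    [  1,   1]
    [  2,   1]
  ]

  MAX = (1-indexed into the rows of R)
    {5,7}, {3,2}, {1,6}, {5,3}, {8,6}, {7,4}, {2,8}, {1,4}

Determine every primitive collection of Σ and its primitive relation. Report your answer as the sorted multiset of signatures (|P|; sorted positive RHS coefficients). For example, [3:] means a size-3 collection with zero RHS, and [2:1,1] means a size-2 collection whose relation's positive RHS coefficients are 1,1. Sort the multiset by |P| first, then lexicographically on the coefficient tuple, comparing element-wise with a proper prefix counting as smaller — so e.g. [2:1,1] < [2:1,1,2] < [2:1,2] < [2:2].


|primitive collections| = 20. Relations:

  P = {2,7}:  v_{2} + v_{7} = 0 — sig = [2:]
  P = {3,8}:  v_{3} + v_{8} = 0 — sig = [2:]
  P = {1,2}:  v_{1} + v_{2} = v_{6} — sig = [2:1]
  P = {1,7}:  v_{1} + v_{7} = v_{4} — sig = [2:1]
  P = {2,4}:  v_{2} + v_{4} = v_{1} — sig = [2:1]
  P = {2,5}:  v_{2} + v_{5} = v_{3} — sig = [2:1]
  P = {2,6}:  v_{2} + v_{6} = v_{8} — sig = [2:1]
  P = {3,6}:  v_{3} + v_{6} = v_{7} — sig = [2:1]
  P = {3,7}:  v_{3} + v_{7} = v_{5} — sig = [2:1]
  P = {5,8}:  v_{5} + v_{8} = v_{7} — sig = [2:1]
  P = {6,7}:  v_{6} + v_{7} = v_{1} — sig = [2:1]
  P = {7,8}:  v_{7} + v_{8} = v_{6} — sig = [2:1]
  P = {4,8}:  v_{4} + v_{8} = v_{1} + v_{6} — sig = [2:1,1]
  P = {1,3}:  v_{1} + v_{3} = 2·v_{7} — sig = [2:2]
  P = {1,8}:  v_{1} + v_{8} = 2·v_{6} — sig = [2:2]
  P = {4,6}:  v_{4} + v_{6} = 2·v_{1} — sig = [2:2]
  P = {5,6}:  v_{5} + v_{6} = 2·v_{7} — sig = [2:2]
  P = {1,5}:  v_{1} + v_{5} = 3·v_{7} — sig = [2:3]
  P = {3,4}:  v_{3} + v_{4} = 3·v_{7} — sig = [2:3]
  P = {4,5}:  v_{4} + v_{5} = 4·v_{7} — sig = [2:4]

Sorted signature multiset PRS(X):
    [2:]
    [2:]
    [2:1]
    [2:1]
    [2:1]
    [2:1]
    [2:1]
    [2:1]
    [2:1]
    [2:1]
    [2:1]
    [2:1]
    [2:1,1]
    [2:2]
    [2:2]
    [2:2]
    [2:2]
    [2:3]
    [2:3]
    [2:4]


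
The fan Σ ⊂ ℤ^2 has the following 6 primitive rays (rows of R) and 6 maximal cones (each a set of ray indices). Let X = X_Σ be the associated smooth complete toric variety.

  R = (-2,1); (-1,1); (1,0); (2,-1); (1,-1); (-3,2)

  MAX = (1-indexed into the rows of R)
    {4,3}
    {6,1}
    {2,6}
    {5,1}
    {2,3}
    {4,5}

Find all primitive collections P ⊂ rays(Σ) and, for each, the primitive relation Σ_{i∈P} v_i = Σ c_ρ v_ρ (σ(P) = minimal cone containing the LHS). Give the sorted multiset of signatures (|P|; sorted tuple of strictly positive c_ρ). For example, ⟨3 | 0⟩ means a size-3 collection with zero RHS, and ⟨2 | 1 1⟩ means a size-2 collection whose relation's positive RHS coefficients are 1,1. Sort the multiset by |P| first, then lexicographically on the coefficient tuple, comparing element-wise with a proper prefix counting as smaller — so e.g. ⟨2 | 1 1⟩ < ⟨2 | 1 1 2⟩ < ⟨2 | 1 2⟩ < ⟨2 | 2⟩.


9 collections generate NE(X_Σ); each relation:

  P={1,4}:  v_{1} + v_{4} = 0  →  sig = ⟨2 | 0⟩
  P={2,5}:  v_{2} + v_{5} = 0  →  sig = ⟨2 | 0⟩
  P={1,2}:  v_{1} + v_{2} = v_{6}  →  sig = ⟨2 | 1⟩
  P={1,3}:  v_{1} + v_{3} = v_{2}  →  sig = ⟨2 | 1⟩
  P={2,4}:  v_{2} + v_{4} = v_{3}  →  sig = ⟨2 | 1⟩
  P={3,5}:  v_{3} + v_{5} = v_{4}  →  sig = ⟨2 | 1⟩
  P={4,6}:  v_{4} + v_{6} = v_{2}  →  sig = ⟨2 | 1⟩
  P={5,6}:  v_{5} + v_{6} = v_{1}  →  sig = ⟨2 | 1⟩
  P={3,6}:  v_{3} + v_{6} = 2·v_{2}  →  sig = ⟨2 | 2⟩

Sorted signature multiset PRS(X):
{ ⟨2 | 0⟩ ×2,  ⟨2 | 1⟩ ×6,  ⟨2 | 2⟩ }


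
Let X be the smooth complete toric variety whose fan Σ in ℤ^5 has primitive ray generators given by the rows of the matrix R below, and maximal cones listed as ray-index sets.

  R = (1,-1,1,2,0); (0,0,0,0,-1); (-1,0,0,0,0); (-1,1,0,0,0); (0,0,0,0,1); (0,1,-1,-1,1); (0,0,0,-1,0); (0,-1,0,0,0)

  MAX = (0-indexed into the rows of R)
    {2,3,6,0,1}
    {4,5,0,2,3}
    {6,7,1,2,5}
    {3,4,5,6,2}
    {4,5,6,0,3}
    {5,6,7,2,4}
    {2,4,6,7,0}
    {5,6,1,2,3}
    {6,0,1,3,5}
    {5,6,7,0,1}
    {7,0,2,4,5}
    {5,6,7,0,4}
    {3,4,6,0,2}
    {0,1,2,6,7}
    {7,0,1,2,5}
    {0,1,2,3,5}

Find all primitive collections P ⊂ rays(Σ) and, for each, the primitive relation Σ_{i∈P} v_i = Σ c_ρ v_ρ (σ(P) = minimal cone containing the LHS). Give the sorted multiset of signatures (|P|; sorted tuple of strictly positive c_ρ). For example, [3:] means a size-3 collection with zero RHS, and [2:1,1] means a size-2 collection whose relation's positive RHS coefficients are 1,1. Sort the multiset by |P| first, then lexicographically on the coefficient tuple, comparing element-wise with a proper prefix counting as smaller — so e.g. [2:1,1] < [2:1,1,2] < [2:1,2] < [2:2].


3 minimal non-faces of Δ(Σ) (on 8 rays):

  P={1,4}:  v_{1} + v_{4} = 0  →  sig = [2:]
  P={3,7}:  v_{3} + v_{7} = v_{2}  →  sig = [2:1]
  P={0,2,5,6}:  v_{0} + v_{2} + v_{5} + v_{6} = v_{4}  →  sig = [4:1]

so the primitive-relation signature multiset is
[[2:], [2:1], [4:1]]


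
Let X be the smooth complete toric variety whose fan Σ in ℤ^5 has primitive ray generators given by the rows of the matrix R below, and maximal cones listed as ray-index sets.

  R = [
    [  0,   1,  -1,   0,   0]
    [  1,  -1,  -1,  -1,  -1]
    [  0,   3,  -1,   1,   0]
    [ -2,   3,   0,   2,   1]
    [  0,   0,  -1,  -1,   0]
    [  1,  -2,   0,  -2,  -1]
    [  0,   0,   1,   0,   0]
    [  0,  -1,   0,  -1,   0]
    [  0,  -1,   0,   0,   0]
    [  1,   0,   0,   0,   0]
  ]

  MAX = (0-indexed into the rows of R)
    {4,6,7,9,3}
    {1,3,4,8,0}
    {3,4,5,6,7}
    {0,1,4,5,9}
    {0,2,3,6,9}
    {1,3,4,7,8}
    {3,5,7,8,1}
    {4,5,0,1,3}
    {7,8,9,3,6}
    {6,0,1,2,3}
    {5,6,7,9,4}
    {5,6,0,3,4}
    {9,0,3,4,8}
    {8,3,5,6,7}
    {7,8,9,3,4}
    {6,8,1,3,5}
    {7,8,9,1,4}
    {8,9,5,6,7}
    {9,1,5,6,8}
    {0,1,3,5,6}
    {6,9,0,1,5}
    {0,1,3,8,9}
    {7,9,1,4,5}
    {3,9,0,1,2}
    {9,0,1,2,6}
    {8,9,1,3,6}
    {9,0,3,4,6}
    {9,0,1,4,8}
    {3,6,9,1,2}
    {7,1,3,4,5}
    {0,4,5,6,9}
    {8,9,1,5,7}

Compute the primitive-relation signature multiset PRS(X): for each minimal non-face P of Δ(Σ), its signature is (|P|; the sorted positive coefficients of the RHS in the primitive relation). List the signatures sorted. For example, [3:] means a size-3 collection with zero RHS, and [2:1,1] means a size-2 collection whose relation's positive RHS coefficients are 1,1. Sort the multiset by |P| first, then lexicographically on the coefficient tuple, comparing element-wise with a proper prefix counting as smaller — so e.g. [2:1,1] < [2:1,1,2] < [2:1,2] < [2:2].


Minimal non-faces — 15 found among 10 rays, 32 max cones:

  • {0,7}:  v_{0} + v_{7} = v_{4}  so sig = [2:1]
  • {2,8}:  v_{2} + v_{8} = v_{1} + v_{3} + v_{9}  so sig = [2:1,1,1]
  • {2,7}:  v_{2} + v_{7} = 2·v_{0} + v_{6}  so sig = [2:1,2]
  • {2,5}:  v_{2} + v_{5} = 2·v_{0} + v_{1} + 2·v_{6}  so sig = [2:1,2,2]
  • {2,4}:  v_{2} + v_{4} = 3·v_{0} + v_{6}  so sig = [2:1,3]
  • {0,6,8}:  v_{0} + v_{6} + v_{8} = 0  so sig = [3:]
  • {1,6,7}:  v_{1} + v_{6} + v_{7} = v_{5}  so sig = [3:1]
  • {4,6,8}:  v_{4} + v_{6} + v_{8} = v_{7}  so sig = [3:1]
  • {0,5,8}:  v_{0} + v_{5} + v_{8} = v_{1} + v_{7}  so sig = [3:1,1]
  • {1,4,6}:  v_{1} + v_{4} + v_{6} = v_{0} + v_{5}  so sig = [3:1,1]
  • {3,5,9}:  v_{3} + v_{5} + v_{9} = v_{0} + v_{6}  so sig = [3:1,1]
  • {4,5,8}:  v_{4} + v_{5} + v_{8} = v_{1} + 2·v_{7}  so sig = [3:1,2]
  • {1,3,7,9}:  v_{1} + v_{3} + v_{7} + v_{9} = v_{0}  so sig = [4:1]
  • {1,3,4,9}:  v_{1} + v_{3} + v_{4} + v_{9} = 2·v_{0}  so sig = [4:2]
  • {0,1,3,6,9}:  v_{0} + v_{1} + v_{3} + v_{6} + v_{9} = v_{2}  so sig = [5:1]

Sorted signature multiset PRS(X):
    |P|=2: 5 collections, coeffs (1), (1,1,1), (1,2), (1,2,2), (1,3)
    |P|=3: 7 collections, coeffs (), (1), (1), (1,1), (1,1), (1,1), (1,2)
    |P|=4: 2 collections, coeffs (1), (2)
    |P|=5: 1 collection, coeffs (1)


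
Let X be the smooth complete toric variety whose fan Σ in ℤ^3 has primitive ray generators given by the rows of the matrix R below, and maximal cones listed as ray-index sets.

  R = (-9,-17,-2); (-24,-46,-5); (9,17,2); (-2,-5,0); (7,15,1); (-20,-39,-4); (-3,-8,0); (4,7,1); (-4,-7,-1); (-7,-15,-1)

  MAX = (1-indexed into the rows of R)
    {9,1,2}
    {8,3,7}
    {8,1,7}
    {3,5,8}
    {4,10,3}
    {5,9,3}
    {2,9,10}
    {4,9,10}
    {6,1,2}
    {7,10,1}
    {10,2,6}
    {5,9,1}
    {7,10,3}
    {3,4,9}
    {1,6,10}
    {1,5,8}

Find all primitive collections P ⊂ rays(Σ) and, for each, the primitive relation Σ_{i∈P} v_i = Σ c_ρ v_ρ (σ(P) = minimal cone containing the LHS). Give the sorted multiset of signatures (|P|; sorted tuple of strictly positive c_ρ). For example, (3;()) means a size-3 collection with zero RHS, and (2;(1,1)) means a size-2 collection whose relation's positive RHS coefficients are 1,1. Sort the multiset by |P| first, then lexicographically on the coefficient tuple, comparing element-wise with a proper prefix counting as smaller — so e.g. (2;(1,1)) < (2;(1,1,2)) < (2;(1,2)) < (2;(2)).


|primitive collections| = 24. Relations:

  P={1,3}:  v_{1} + v_{3} = 0  →  sig = (2;())
  P={5,10}:  v_{5} + v_{10} = 0  →  sig = (2;())
  P={8,9}:  v_{8} + v_{9} = 0  →  sig = (2;())
  P={2,8}:  v_{2} + v_{8} = v_{6}  →  sig = (2;(1))
  P={5,7}:  v_{5} + v_{7} = v_{8}  →  sig = (2;(1))
  P={6,9}:  v_{6} + v_{9} = v_{2}  →  sig = (2;(1))
  P={7,9}:  v_{7} + v_{9} = v_{10}  →  sig = (2;(1))
  P={8,10}:  v_{8} + v_{10} = v_{7}  →  sig = (2;(1))
  P={1,4}:  v_{1} + v_{4} = v_{9} + v_{10}  →  sig = (2;(1,1))
  P={2,7}:  v_{2} + v_{7} = v_{6} + v_{10}  →  sig = (2;(1,1))
  P={3,6}:  v_{3} + v_{6} = v_{9} + v_{10}  →  sig = (2;(1,1))
  P={4,5}:  v_{4} + v_{5} = v_{3} + v_{9}  →  sig = (2;(1,1))
  P={4,8}:  v_{4} + v_{8} = v_{3} + v_{10}  →  sig = (2;(1,1))
  P={5,6}:  v_{5} + v_{6} = v_{1} + v_{9}  →  sig = (2;(1,1))
  P={6,8}:  v_{6} + v_{8} = v_{1} + v_{10}  →  sig = (2;(1,1))
  P={2,3}:  v_{2} + v_{3} = 2·v_{9} + v_{10}  →  sig = (2;(1,2))
  P={2,5}:  v_{2} + v_{5} = v_{1} + 2·v_{9}  →  sig = (2;(1,2))
  P={4,7}:  v_{4} + v_{7} = v_{3} + 2·v_{10}  →  sig = (2;(1,2))
  P={6,7}:  v_{6} + v_{7} = v_{1} + 2·v_{10}  →  sig = (2;(1,2))
  P={4,6}:  v_{4} + v_{6} = 2·v_{9} + 2·v_{10}  →  sig = (2;(2,2))
  P={2,4}:  v_{2} + v_{4} = 3·v_{9} + 2·v_{10}  →  sig = (2;(2,3))
  P={1,9,10}:  v_{1} + v_{9} + v_{10} = v_{6}  →  sig = (3;(1))
  P={3,9,10}:  v_{3} + v_{9} + v_{10} = v_{4}  →  sig = (3;(1))
  P={1,2,10}:  v_{1} + v_{2} + v_{10} = 2·v_{6}  →  sig = (3;(2))

Hence PRS(X_Σ) =
    |P|=2: 21 collections, coeffs (), (), (), (1), (1), (1), (1), (1), (1,1), (1,1), (1,1), (1,1), (1,1), (1,1), (1,1), (1,2), (1,2), (1,2), (1,2), (2,2), (2,3)
    |P|=3: 3 collections, coeffs (1), (1), (2)


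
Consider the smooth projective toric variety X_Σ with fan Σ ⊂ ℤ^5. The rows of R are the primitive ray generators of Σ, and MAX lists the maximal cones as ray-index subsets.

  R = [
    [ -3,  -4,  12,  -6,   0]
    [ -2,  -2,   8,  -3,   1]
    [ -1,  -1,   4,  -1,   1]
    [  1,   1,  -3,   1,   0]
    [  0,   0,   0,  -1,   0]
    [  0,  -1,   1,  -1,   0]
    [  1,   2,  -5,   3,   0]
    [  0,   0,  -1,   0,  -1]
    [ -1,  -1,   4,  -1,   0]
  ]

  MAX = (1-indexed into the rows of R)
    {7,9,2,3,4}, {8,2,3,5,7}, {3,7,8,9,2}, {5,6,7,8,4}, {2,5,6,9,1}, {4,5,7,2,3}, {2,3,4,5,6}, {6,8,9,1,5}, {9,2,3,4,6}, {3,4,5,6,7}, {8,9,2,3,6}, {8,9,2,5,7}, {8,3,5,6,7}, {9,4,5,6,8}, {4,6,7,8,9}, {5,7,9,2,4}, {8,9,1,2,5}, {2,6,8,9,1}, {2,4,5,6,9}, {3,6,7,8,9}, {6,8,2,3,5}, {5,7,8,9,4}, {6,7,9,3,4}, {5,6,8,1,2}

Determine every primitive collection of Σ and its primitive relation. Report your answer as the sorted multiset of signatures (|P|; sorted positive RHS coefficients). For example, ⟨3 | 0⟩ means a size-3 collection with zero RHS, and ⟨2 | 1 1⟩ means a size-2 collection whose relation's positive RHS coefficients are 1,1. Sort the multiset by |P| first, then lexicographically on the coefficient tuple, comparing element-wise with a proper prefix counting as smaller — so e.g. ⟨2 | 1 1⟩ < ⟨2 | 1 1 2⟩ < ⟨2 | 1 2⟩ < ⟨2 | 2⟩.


Σ has 9 primitive collections:

  P={1,7}:  v_{1} + v_{7} = v_{2} + v_{8} ; sig = ⟨2 | 1 1⟩
  P={1,3}:  v_{1} + v_{3} = 2·v_{2} + v_{6} + v_{8} ; sig = ⟨2 | 1 1 2⟩
  P={1,4}:  v_{1} + v_{4} = 2·v_{5} + v_{6} + 2·v_{9} ; sig = ⟨2 | 1 2 2⟩
  P={3,4,8}:  v_{3} + v_{4} + v_{8} = 0 ; sig = ⟨3 | 0⟩
  P={2,6,7}:  v_{2} + v_{6} + v_{7} = v_{3} ; sig = ⟨3 | 1⟩
  P={3,5,9}:  v_{3} + v_{5} + v_{9} = v_{2} ; sig = ⟨3 | 1⟩
  P={2,4,8}:  v_{2} + v_{4} + v_{8} = v_{5} + v_{9} ; sig = ⟨3 | 1 1⟩
  P={5,6,7,9}:  v_{5} + v_{6} + v_{7} + v_{9} = 0 ; sig = ⟨4 | 0⟩
  P={2,5,6,8,9}:  v_{2} + v_{5} + v_{6} + v_{8} + v_{9} = v_{1} ; sig = ⟨5 | 1⟩

Hence PRS(X_Σ) =
[⟨2 | 1 1⟩, ⟨2 | 1 1 2⟩, ⟨2 | 1 2 2⟩, ⟨3 | 0⟩, ⟨3 | 1⟩, ⟨3 | 1⟩, ⟨3 | 1 1⟩, ⟨4 | 0⟩, ⟨5 | 1⟩]
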